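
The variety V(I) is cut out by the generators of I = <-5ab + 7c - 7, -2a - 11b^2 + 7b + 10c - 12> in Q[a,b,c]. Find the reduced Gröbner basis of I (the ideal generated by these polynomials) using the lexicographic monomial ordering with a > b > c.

G = {a + 11/2b^2 - 7/2b - 5c + 6, b^3 - 7/11b^2 - 10/11bc + 12/11b + 14/55c - 14/55}

f_1 = -5ab + 7c - 7, LT = ab.
f_2 = -2a - 11b^2 + 7b + 10c - 12, LT = a.

S(f_1,f_2): lcm = ab. S = -11/2b^3 + 7/2b^2 + 5bc - 6b - 7/5c + 7/5.
  leading term b^3: no divisor's leading term divides it; move -11/2b^3 to the remainder.
  leading term b^2: no divisor's leading term divides it; move 7/2b^2 to the remainder.
  leading term bc: no divisor's leading term divides it; move 5bc to the remainder.
  leading term b: no divisor's leading term divides it; move -6b to the remainder.
  leading term c: no divisor's leading term divides it; move -7/5c to the remainder.
  leading term 1: no divisor's leading term divides it; move 7/5 to the remainder.
  remainder -11/2b^3 + 7/2b^2 + 5bc - 6b - 7/5c + 7/5 ≠ 0; add g_3 = -11/2b^3 + 7/2b^2 + 5bc - 6b - 7/5c + 7/5 to the basis.

The other S-polynomials (S(f_1,g_3), S(f_2,g_3)) all reduce to 0 modulo the current basis, so we have a Gröbner basis.
Inter-reduce: drop elements whose leading term is divisible by another's, tail-reduce, and make monic.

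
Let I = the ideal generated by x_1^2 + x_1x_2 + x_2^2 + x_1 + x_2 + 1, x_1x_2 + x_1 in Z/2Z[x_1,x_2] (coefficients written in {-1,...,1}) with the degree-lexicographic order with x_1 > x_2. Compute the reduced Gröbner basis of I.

G = {x_2^3 + 1, x_1^2 + x_2^2 + x_2 + 1, x_1x_2 + x_1}

f_1 = x_1^2 + x_1x_2 + x_2^2 + x_1 + x_2 + 1, LT = x_1^2.
f_2 = x_1x_2 + x_1, LT = x_1x_2.

S(f_1,f_2): lcm = x_1^2x_2. S = x_1x_2^2 + x_2^3 + x_1^2 + x_1x_2 + x_2^2 + x_2.
  reduce S modulo (f_1, f_2):
  remainder x_2^3 + 1 ≠ 0; add g_3 = x_2^3 + 1 to the basis.

The other S-polynomials (S(f_1,g_3), S(f_2,g_3)) all reduce to 0 modulo the current basis, so we have a Gröbner basis.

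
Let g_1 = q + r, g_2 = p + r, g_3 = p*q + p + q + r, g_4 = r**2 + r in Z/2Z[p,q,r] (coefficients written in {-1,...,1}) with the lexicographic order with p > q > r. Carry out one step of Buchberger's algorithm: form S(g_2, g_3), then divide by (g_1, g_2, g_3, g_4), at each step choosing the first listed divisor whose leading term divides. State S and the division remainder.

lcm(LM(g_2), LM(g_3)) = p*q.
S = (lcm/LT(g_2))·g_2 − (lcm/LT(g_3))·g_3 = p + q*r + q + r.
Reduce S modulo (g_1, g_2, g_3, g_4) in that order:
  leading term p: subtract (1)·g_2 from p + q*r + q + r → q*r + q
  leading term q*r: subtract (r)·g_1 from q*r + q → q + r**2
  leading term q: subtract (1)·g_1 from q + r**2 → r**2 + r
  leading term r**2: subtract (1)·g_4 from r**2 + r → 0
The remainder is 0, so this S-polynomial contributes no new basis element.

S(g_2, g_3) = p + q*r + q + r; remainder on division = 0.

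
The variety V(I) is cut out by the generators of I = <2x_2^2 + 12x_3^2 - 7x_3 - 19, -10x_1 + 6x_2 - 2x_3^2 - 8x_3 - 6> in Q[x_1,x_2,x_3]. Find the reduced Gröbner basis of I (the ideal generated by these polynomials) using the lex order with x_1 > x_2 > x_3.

f_1 = 2x_2^2 + 12x_3^2 - 7x_3 - 19, LT = x_2^2.
f_2 = -10x_1 + 6x_2 - 2x_3^2 - 8x_3 - 6, LT = x_1.

The S-polynomials (S(f_1,f_2)) all reduce to 0 modulo the current basis, so we have a Gröbner basis.

G = {x_1 - 3/5x_2 + 1/5x_3^2 + 4/5x_3 + 3/5, x_2^2 + 6x_3^2 - 7/2x_3 - 19/2}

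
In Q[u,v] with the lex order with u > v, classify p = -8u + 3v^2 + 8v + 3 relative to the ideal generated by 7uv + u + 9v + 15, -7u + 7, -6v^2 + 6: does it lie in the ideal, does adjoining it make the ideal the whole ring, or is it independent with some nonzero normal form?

First compute the reduced Gröbner basis of I by Buchberger's algorithm.
f_1 = 7uv + u + 9v + 15, LT = uv.
f_2 = -7u + 7, LT = u.
f_3 = -6v^2 + 6, LT = v^2.

S(f_1,f_2): lcm = uv. S = 1/7u + 16/7v + 15/7.
  leading term u: subtract (-1/49)·f_2 from 1/7u + 16/7v + 15/7 → 16/7v + 16/7
  leading term v: no divisor's leading term divides it; move 16/7v to the remainder.
  leading term 1: no divisor's leading term divides it; move 16/7 to the remainder.
  remainder 16/7v + 16/7 ≠ 0; add h_4 = 16/7v + 16/7 to the basis.

S(f_1,f_3): lcm = uv^2. S = 1/7uv + u + 9/7v^2 + 15/7v.
  leading term uv: subtract (1/49)·f_1 from 1/7uv + u + 9/7v^2 + 15/7v → 48/49u + 9/7v^2 + 96/49v - 15/49
  leading term u: subtract (-48/343)·f_2 from 48/49u + 9/7v^2 + 96/49v - 15/49 → 9/7v^2 + 96/49v + 33/49
  leading term v^2: subtract (-3/14)·f_3 from 9/7v^2 + 96/49v + 33/49 → 96/49v + 96/49
  leading term v: subtract (6/7)·h_4 from 96/49v + 96/49 → 0
  remainder 0.

S(f_2,f_3): leading monomials are coprime, so the S-polynomial reduces to 0 (Buchberger's first criterion).
S(f_1,h_4): lcm = uv. S = -6/7u + 9/7v + 15/7.
  leading term u: subtract (6/49)·f_2 from -6/7u + 9/7v + 15/7 → 9/7v + 9/7
  leading term v: subtract (9/16)·h_4 from 9/7v + 9/7 → 0
  remainder 0.

S(f_2,h_4): leading monomials are coprime, so the S-polynomial reduces to 0 (Buchberger's first criterion).
S(f_3,h_4): lcm = v^2. S = -v - 1.
  leading term v: subtract (-7/16)·h_4 from -v - 1 → 0
  remainder 0.

Every S-polynomial of the final basis reduces to 0, so we have a Gröbner basis.
Inter-reduce: drop elements whose leading term is divisible by another's, tail-reduce, and make monic.
Reduced Gröbner basis: {u - 1, v + 1}.
Label its elements g_1 = u - 1, g_2 = v + 1.

Reduce p = -8u + 3v^2 + 8v + 3 modulo G:
  leading term u: subtract (-8)·g_1 from -8u + 3v^2 + 8v + 3 → 3v^2 + 8v - 5
  leading term v^2: subtract (3v)·g_2 from 3v^2 + 8v - 5 → 5v - 5
  leading term v: subtract (5)·g_2 from 5v - 5 → -10
  leading term 1: no divisor's leading term divides it; move -10 to the remainder.
  normal form = -10.
The normal form is nonzero, so p ∉ I. Since p minus its normal form lies in I, I + (p) = I + (r) where r = -10; decide whether this ideal is the whole ring.
Here r = -10 is a nonzero constant, hence a unit: 1 ∈ I + (p), the Gröbner basis of I + (p) is {1}, and the enlarged system has no common solution — adjoining p is inconsistent.

Adjoining -8u + 3v^2 + 8v + 3 makes the ideal the whole ring: the system is inconsistent.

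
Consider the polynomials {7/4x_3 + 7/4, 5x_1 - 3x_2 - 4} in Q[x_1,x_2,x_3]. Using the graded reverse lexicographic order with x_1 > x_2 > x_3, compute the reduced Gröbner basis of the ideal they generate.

f_1 = 7/4x_3 + 7/4, LT = x_3.
f_2 = 5x_1 - 3x_2 - 4, LT = x_1.

The S-polynomials (S(f_1,f_2)) all reduce to 0 modulo the current basis, so we have a Gröbner basis.

G = {x_1 - 3/5x_2 - 4/5, x_3 + 1}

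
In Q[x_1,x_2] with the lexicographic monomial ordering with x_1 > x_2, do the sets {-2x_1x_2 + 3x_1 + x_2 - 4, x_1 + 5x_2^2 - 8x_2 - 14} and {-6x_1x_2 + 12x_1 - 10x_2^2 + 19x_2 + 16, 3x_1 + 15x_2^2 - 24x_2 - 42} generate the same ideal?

Equality of ideals is decidable: compute both reduced Gröbner bases (unique for the ordering) and check whether they agree.
Buchberger on the first generating set:
f_1 = -2x_1x_2 + 3x_1 + x_2 - 4, LT = x_1x_2.
f_2 = x_1 + 5x_2^2 - 8x_2 - 14, LT = x_1.

S(f_1,f_2): lcm = x_1x_2. S = -3/2x_1 - 5x_2^3 + 8x_2^2 + 27/2x_2 + 2.
  leading term x_1: subtract (-3/2)·f_2 from -3/2x_1 - 5x_2^3 + 8x_2^2 + 27/2x_2 + 2 → -5x_2^3 + 31/2x_2^2 + 3/2x_2 - 19
  leading term x_2^3: no divisor's leading term divides it; move -5x_2^3 to the remainder.
  leading term x_2^2: no divisor's leading term divides it; move 31/2x_2^2 to the remainder.
  leading term x_2: no divisor's leading term divides it; move 3/2x_2 to the remainder.
  leading term 1: no divisor's leading term divides it; move -19 to the remainder.
  remainder -5x_2^3 + 31/2x_2^2 + 3/2x_2 - 19 ≠ 0; add g_3 = -5x_2^3 + 31/2x_2^2 + 3/2x_2 - 19 to the basis.

S(f_1,g_3): lcm = x_1x_2^3. S = 8/5x_1x_2^2 + 3/10x_1x_2 - 19/5x_1 - 1/2x_2^3 + 2x_2^2.
  leading term x_1x_2^2: subtract (-4/5x_2)·f_1 from 8/5x_1x_2^2 + 3/10x_1x_2 - 19/5x_1 - 1/2x_2^3 + 2x_2^2 → 27/10x_1x_2 - 19/5x_1 - 1/2x_2^3 + 14/5x_2^2 - 16/5x_2
  leading term x_1x_2: subtract (-27/20)·f_1 from 27/10x_1x_2 - 19/5x_1 - 1/2x_2^3 + 14/5x_2^2 - 16/5x_2 → 1/4x_1 - 1/2x_2^3 + 14/5x_2^2 - 37/20x_2 - 27/5
  leading term x_1: subtract (1/4)·f_2 from 1/4x_1 - 1/2x_2^3 + 14/5x_2^2 - 37/20x_2 - 27/5 → -1/2x_2^3 + 31/20x_2^2 + 3/20x_2 - 19/10
  leading term x_2^3: subtract (1/10)·g_3 from -1/2x_2^3 + 31/20x_2^2 + 3/20x_2 - 19/10 → 0
  remainder 0.

S(f_2,g_3): leading monomials are coprime, so the S-polynomial reduces to 0 (Buchberger's first criterion).
Every S-polynomial of the final basis reduces to 0, so we have a Gröbner basis.
Inter-reduce: drop elements whose leading term is divisible by another's, tail-reduce, and make monic.
Reduced Gröbner basis: {x_1 + 5x_2^2 - 8x_2 - 14, x_2^3 - 31/10x_2^2 - 3/10x_2 + 19/5}.

Buchberger on the second generating set:
h_1 = -6x_1x_2 + 12x_1 - 10x_2^2 + 19x_2 + 16, LT = x_1x_2.
h_2 = 3x_1 + 15x_2^2 - 24x_2 - 42, LT = x_1.

S(h_1,h_2): lcm = x_1x_2. S = -2x_1 - 5x_2^3 + 29/3x_2^2 + 65/6x_2 - 8/3.
  leading term x_1: subtract (-2/3)·h_2 from -2x_1 - 5x_2^3 + 29/3x_2^2 + 65/6x_2 - 8/3 → -5x_2^3 + 59/3x_2^2 - 31/6x_2 - 92/3
  leading term x_2^3: no divisor's leading term divides it; move -5x_2^3 to the remainder.
  leading term x_2^2: no divisor's leading term divides it; move 59/3x_2^2 to the remainder.
  leading term x_2: no divisor's leading term divides it; move -31/6x_2 to the remainder.
  leading term 1: no divisor's leading term divides it; move -92/3 to the remainder.
  remainder -5x_2^3 + 59/3x_2^2 - 31/6x_2 - 92/3 ≠ 0; add k_3 = -5x_2^3 + 59/3x_2^2 - 31/6x_2 - 92/3 to the basis.

S(h_1,k_3): lcm = x_1x_2^3. S = 29/15x_1x_2^2 - 31/30x_1x_2 - 92/15x_1 + 5/3x_2^4 - 19/6x_2^3 - 8/3x_2^2.
  leading term x_1x_2^2: subtract (-29/90x_2)·h_1 from 29/15x_1x_2^2 - 31/30x_1x_2 - 92/15x_1 + 5/3x_2^4 - 19/6x_2^3 - 8/3x_2^2 → 17/6x_1x_2 - 92/15x_1 + 5/3x_2^4 - 115/18x_2^3 + 311/90x_2^2 + 232/45x_2
  leading term x_1x_2: subtract (-17/36)·h_1 from 17/6x_1x_2 - 92/15x_1 + 5/3x_2^4 - 115/18x_2^3 + 311/90x_2^2 + 232/45x_2 → -7/15x_1 + 5/3x_2^4 - 115/18x_2^3 - 19/15x_2^2 + 2543/180x_2 + 68/9
  leading term x_1: subtract (-7/45)·h_2 from -7/15x_1 + 5/3x_2^4 - 115/18x_2^3 - 19/15x_2^2 + 2543/180x_2 + 68/9 → 5/3x_2^4 - 115/18x_2^3 + 16/15x_2^2 + 1871/180x_2 + 46/45
  leading term x_2^4: subtract (-1/3x_2)·k_3 from 5/3x_2^4 - 115/18x_2^3 + 16/15x_2^2 + 1871/180x_2 + 46/45 → 1/6x_2^3 - 59/90x_2^2 + 31/180x_2 + 46/45
  leading term x_2^3: subtract (-1/30)·k_3 from 1/6x_2^3 - 59/90x_2^2 + 31/180x_2 + 46/45 → 0
  remainder 0.

S(h_2,k_3): leading monomials are coprime, so the S-polynomial reduces to 0 (Buchberger's first criterion).
Every S-polynomial of the final basis reduces to 0, so we have a Gröbner basis.
Inter-reduce: drop elements whose leading term is divisible by another's, tail-reduce, and make monic.
Reduced Gröbner basis: {x_1 + 5x_2^2 - 8x_2 - 14, x_2^3 - 59/15x_2^2 + 31/30x_2 + 92/15}.

These differ, so the ideals are not equal.

No, the ideals differ.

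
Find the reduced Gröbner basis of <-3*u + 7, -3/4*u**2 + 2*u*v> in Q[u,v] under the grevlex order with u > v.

f_1 = -3*u + 7, LT = u.
f_2 = -3/4*u**2 + 2*u*v, LT = u**2.

S(f_1,f_2): lcm = u**2. S = 8/3*u*v - 7/3*u.
  leading term u*v: subtract (-8/9*v)·f_1 from 8/3*u*v - 7/3*u → -7/3*u + 56/9*v
  leading term u: subtract (7/9)·f_1 from -7/3*u + 56/9*v → 56/9*v - 49/9
  leading term v: no divisor's leading term divides it; move 56/9*v to the remainder.
  leading term 1: no divisor's leading term divides it; move -49/9 to the remainder.
  remainder 56/9*v - 49/9 ≠ 0; add g_3 = 56/9*v - 49/9 to the basis.

S(f_1,g_3): leading monomials are coprime, so the S-polynomial reduces to 0 (Buchberger's first criterion).
S(f_2,g_3): leading monomials are coprime, so the S-polynomial reduces to 0 (Buchberger's first criterion).
Every S-polynomial of the final basis reduces to 0, so we have a Gröbner basis.
Inter-reduce: drop elements whose leading term is divisible by another's, tail-reduce, and make monic.

G = {u - 7/3, v - 7/8}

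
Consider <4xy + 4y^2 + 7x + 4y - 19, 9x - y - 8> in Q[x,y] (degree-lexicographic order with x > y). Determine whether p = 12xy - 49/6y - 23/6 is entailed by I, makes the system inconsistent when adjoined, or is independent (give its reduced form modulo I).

First compute the reduced Gröbner basis of I by Buchberger's algorithm.
f_1 = 4xy + 4y^2 + 7x + 4y - 19, LT = xy.
f_2 = 9x - y - 8, LT = x.

S(f_1,f_2): lcm = xy. S = 10/9y^2 + 7/4x + 17/9y - 19/4.
  leading term y^2: no divisor's leading term divides it; move 10/9y^2 to the remainder.
  leading term x: subtract (7/36)·f_2 from 7/4x + 17/9y - 19/4 → 25/12y - 115/36
  leading term y: no divisor's leading term divides it; move 25/12y to the remainder.
  leading term 1: no divisor's leading term divides it; move -115/36 to the remainder.
  remainder 10/9y^2 + 25/12y - 115/36 ≠ 0; add h_3 = 10/9y^2 + 25/12y - 115/36 to the basis.

The other S-polynomials (S(f_1,h_3), S(f_2,h_3)) all reduce to 0 modulo the current basis, so we have a Gröbner basis.
Inter-reduce: drop elements whose leading term is divisible by another's, tail-reduce, and make monic.
Reduced Gröbner basis: {y^2 + 15/8y - 23/8, x - 1/9y - 8/9}.
Label its elements g_1 = y^2 + 15/8y - 23/8, g_2 = x - 1/9y - 8/9.

Reduce p = 12xy - 49/6y - 23/6 modulo G:
  leading term xy: subtract (12y)·g_2 from 12xy - 49/6y - 23/6 → 4/3y^2 + 5/2y - 23/6
  leading term y^2: subtract (4/3)·g_1 from 4/3y^2 + 5/2y - 23/6 → 0
  normal form = 0.
Since the normal form is 0, p ∈ I.

12xy - 49/6y - 23/6 lies in I (it reduces to 0).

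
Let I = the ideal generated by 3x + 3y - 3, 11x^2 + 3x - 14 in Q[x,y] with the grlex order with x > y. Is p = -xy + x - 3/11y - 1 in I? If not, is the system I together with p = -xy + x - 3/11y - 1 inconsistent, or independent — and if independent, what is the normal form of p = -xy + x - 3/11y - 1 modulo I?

First compute the reduced Gröbner basis of I by Buchberger's algorithm.
f_1 = 3x + 3y - 3, LT = x.
f_2 = 11x^2 + 3x - 14, LT = x^2.

S(f_1,f_2): lcm = x^2. S = xy - 14/11x + 14/11.
  leading term xy: subtract (1/3y)·f_1 from xy - 14/11x + 14/11 → -y^2 - 14/11x + y + 14/11
  leading term y^2: no divisor's leading term divides it; move -y^2 to the remainder.
  leading term x: subtract (-14/33)·f_1 from -14/11x + y + 14/11 → 25/11y
  leading term y: no divisor's leading term divides it; move 25/11y to the remainder.
  remainder -y^2 + 25/11y ≠ 0; add h_3 = -y^2 + 25/11y to the basis.

The other S-polynomials (S(f_1,h_3), S(f_2,h_3)) all reduce to 0 modulo the current basis, so we have a Gröbner basis.
Inter-reduce: drop elements whose leading term is divisible by another's, tail-reduce, and make monic.
Reduced Gröbner basis: {y^2 - 25/11y, x + y - 1}.
Label its elements g_1 = y^2 - 25/11y, g_2 = x + y - 1.

Reduce p = -xy + x - 3/11y - 1 modulo G:
  leading term xy: subtract (-y)·g_2 from -xy + x - 3/11y - 1 → y^2 + x - 14/11y - 1
  leading term y^2: subtract (1)·g_1 from y^2 + x - 14/11y - 1 → x + y - 1
  leading term x: subtract (1)·g_2 from x + y - 1 → 0
  normal form = 0.
Since the normal form is 0, p ∈ I.

-xy + x - 3/11y - 1 lies in I (it reduces to 0).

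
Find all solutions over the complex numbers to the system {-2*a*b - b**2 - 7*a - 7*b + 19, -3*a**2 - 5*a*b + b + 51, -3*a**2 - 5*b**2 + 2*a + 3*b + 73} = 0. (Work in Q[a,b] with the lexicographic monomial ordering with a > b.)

Compute a lex Gröbner basis by Buchberger's algorithm.
f_1 = -2*a*b - 7*a - b**2 - 7*b + 19, LT = a*b.
f_2 = -3*a**2 - 5*a*b + b + 51, LT = a**2.
f_3 = -3*a**2 + 2*a - 5*b**2 + 3*b + 73, LT = a**2.

S(f_1,f_2): lcm = a**2*b. S = 7/2*a**2 - 7/6*a*b**2 + 7/2*a*b - 19/2*a + 1/3*b**2 + 17*b.
  reduce S modulo (f_1, f_2, f_3):
  remainder -125/8*a + 7/12*b**3 + 85/24*b**2 + 23/24*b + 609/8 ≠ 0; add h_4 = -125/8*a + 7/12*b**3 + 85/24*b**2 + 23/24*b + 609/8 to the basis.

S(f_1,f_3): lcm = a**2*b. S = 7/2*a**2 + 1/2*a*b**2 + 25/6*a*b - 19/2*a - 5/3*b**3 + b**2 + 73/3*b.
  reduce S modulo (f_1, f_2, f_3, h_4):
  remainder -2053/1125*b**3 + 341/225*b**2 + 47654/1125*b + 14632/375 ≠ 0; add h_5 = -2053/1125*b**3 + 341/225*b**2 + 47654/1125*b + 14632/375 to the basis.

S(f_2,f_3): lcm = a**2. S = 5/3*a*b + 2/3*a - 5/3*b**2 + 2/3*b + 22/3.
  reduce S modulo (f_1, f_2, f_3, h_4, h_5):
  remainder -23597/6159*b**2 - 61349/6159*b - 12584/2053 ≠ 0; add h_6 = -23597/6159*b**2 - 61349/6159*b - 12584/2053 to the basis.

S(f_1,h_4): lcm = a*b. S = 7/2*a + 14/375*b**4 + 17/75*b**3 + 421/750*b**2 + 2093/250*b - 19/2.
  reduce S modulo (f_1, f_2, f_3, h_4, h_5, h_6):
  remainder 570946800/48444641*b + 570946800/48444641 ≠ 0; add h_7 = 570946800/48444641*b + 570946800/48444641 to the basis.

The other S-polynomials (S(f_2,h_4), S(f_3,h_4), S(f_1,h_5), S(f_2,h_5), S(f_3,h_5), S(h_4,h_5), S(f_1,h_6), S(f_2,h_6), S(f_3,h_6), S(h_4,h_6), S(h_5,h_6), S(f_1,h_7), S(f_2,h_7), S(f_3,h_7), S(h_4,h_7), S(h_5,h_7), S(h_6,h_7)) all reduce to 0 modulo the current basis, so we have a Gröbner basis.
Inter-reduce: drop elements whose leading term is divisible by another's, tail-reduce, and make monic.
Reduced Gröbner basis: {a - 5, b + 1}.

The lex basis is triangular: the last element involves only b. Solving b + 1 = 0 gives b ∈ {-1}; substituting each value into the earlier elements determines the remaining variables.
  b = -1: the earlier basis element becomes a - 5 = 0, giving a = 5 — point (5, -1).

{(5, -1)}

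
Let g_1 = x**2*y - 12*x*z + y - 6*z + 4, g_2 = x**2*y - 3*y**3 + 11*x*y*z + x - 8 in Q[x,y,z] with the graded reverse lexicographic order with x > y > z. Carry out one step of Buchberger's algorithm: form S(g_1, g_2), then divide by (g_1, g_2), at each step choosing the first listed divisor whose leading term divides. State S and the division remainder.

S(g_1, g_2) = 3*y**3 - 11*x*y*z - 12*x*z - x + y - 6*z + 12; remainder on division = 3*y**3 - 11*x*y*z - 12*x*z - x + y - 6*z + 12.

lcm(LM(g_1), LM(g_2)) = x**2*y.
S = (lcm/LT(g_1))·g_1 − (lcm/LT(g_2))·g_2 = 3*y**3 - 11*x*y*z - 12*x*z - x + y - 6*z + 12.
Reduce S modulo (g_1, g_2) in that order:
  leading term y**3: no divisor's leading term divides it; move 3*y**3 to the remainder.
  leading term x*y*z: no divisor's leading term divides it; move -11*x*y*z to the remainder.
  leading term x*z: no divisor's leading term divides it; move -12*x*z to the remainder.
  leading term x: no divisor's leading term divides it; move -x to the remainder.
  leading term y: no divisor's leading term divides it; move y to the remainder.
  leading term z: no divisor's leading term divides it; move -6*z to the remainder.
  leading term 1: no divisor's leading term divides it; move 12 to the remainder.
The remainder 3*y**3 - 11*x*y*z - 12*x*z - x + y - 6*z + 12 is nonzero, so it would be added as the next basis element.
An S-polynomial is built so that the two leading terms cancel; whether anything survives reduction is exactly the Gröbner-basis criterion.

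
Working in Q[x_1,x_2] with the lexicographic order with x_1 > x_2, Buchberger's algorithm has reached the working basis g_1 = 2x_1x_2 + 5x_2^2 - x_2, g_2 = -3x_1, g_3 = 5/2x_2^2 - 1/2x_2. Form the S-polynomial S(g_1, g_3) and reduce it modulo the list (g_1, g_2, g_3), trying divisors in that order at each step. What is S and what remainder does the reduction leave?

lcm(LM(g_1), LM(g_3)) = x_1x_2^2.
S = (lcm/LT(g_1))·g_1 − (lcm/LT(g_3))·g_3 = 1/5x_1x_2 + 5/2x_2^3 - 1/2x_2^2.
Reduce S modulo (g_1, g_2, g_3) in that order:
  leading term x_1x_2: subtract (1/10)·g_1 from 1/5x_1x_2 + 5/2x_2^3 - 1/2x_2^2 → 5/2x_2^3 - x_2^2 + 1/10x_2
  leading term x_2^3: subtract (x_2)·g_3 from 5/2x_2^3 - x_2^2 + 1/10x_2 → -1/2x_2^2 + 1/10x_2
  leading term x_2^2: subtract (-1/5)·g_3 from -1/2x_2^2 + 1/10x_2 → 0
The remainder is 0, so this S-polynomial contributes no new basis element.

S(g_1, g_3) = 1/5x_1x_2 + 5/2x_2^3 - 1/2x_2^2; remainder on division = 0.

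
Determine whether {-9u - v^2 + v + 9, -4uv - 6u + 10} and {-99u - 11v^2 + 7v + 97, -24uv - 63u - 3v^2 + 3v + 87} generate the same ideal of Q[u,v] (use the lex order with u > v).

Two ideals are equal iff their reduced Gröbner bases coincide (the reduced basis is unique for a fixed ordering).
Buchberger on the first generating set:
f_1 = -9u - v^2 + v + 9, LT = u.
f_2 = -4uv - 6u + 10, LT = uv.

S(f_1,f_2): lcm = uv. S = -3/2u + 1/9v^3 - 1/9v^2 - v + 5/2.
  reduce S modulo (f_1, f_2):
  remainder 1/9v^3 + 1/18v^2 - 7/6v + 1 ≠ 0; add g_3 = 1/9v^3 + 1/18v^2 - 7/6v + 1 to the basis.

The other S-polynomials (S(f_1,g_3), S(f_2,g_3)) all reduce to 0 modulo the current basis, so we have a Gröbner basis.
Inter-reduce: drop elements whose leading term is divisible by another's, tail-reduce, and make monic.
Reduced Gröbner basis: {u + 1/9v^2 - 1/9v - 1, v^3 + 1/2v^2 - 21/2v + 9}.

Buchberger on the second generating set:
h_1 = -99u - 11v^2 + 7v + 97, LT = u.
h_2 = -24uv - 63u - 3v^2 + 3v + 87, LT = uv.

S(h_1,h_2): lcm = uv. S = -21/8u + 1/9v^3 - 155/792v^2 - 677/792v + 29/8.
  reduce S modulo (h_1, h_2):
  remainder 1/9v^3 + 19/198v^2 - 103/99v + 139/132 ≠ 0; add k_3 = 1/9v^3 + 19/198v^2 - 103/99v + 139/132 to the basis.

The other S-polynomials (S(h_1,k_3), S(h_2,k_3)) all reduce to 0 modulo the current basis, so we have a Gröbner basis.
Inter-reduce: drop elements whose leading term is divisible by another's, tail-reduce, and make monic.
Reduced Gröbner basis: {u + 1/9v^2 - 7/99v - 97/99, v^3 + 19/22v^2 - 103/11v + 417/44}.

These differ, so the ideals are not equal.
The choice of monomial ordering does not affect the verdict — as long as both bases are computed under the same ordering, their equality decides ideal equality.

No, the ideals differ.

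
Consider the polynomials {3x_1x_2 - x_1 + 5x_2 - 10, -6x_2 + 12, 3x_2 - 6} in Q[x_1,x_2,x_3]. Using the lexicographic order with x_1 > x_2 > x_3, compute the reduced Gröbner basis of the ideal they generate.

G = {x_1, x_2 - 2}

The reduced Gröbner basis is the canonical form of the ideal for this ordering.

f_1 = 3x_1x_2 - x_1 + 5x_2 - 10, LT = x_1x_2.
f_2 = -6x_2 + 12, LT = x_2.
f_3 = 3x_2 - 6, LT = x_2.

S(f_1,f_2): lcm = x_1x_2. S = 5/3x_1 + 5/3x_2 - 10/3.
  leading term x_1: no divisor's leading term divides it; move 5/3x_1 to the remainder.
  leading term x_2: subtract (-5/18)·f_2 from 5/3x_2 - 10/3 → 0
  remainder 5/3x_1 ≠ 0; add g_4 = 5/3x_1 to the basis.

The other S-polynomials (S(f_1,f_3), S(f_2,f_3), S(f_1,g_4), S(f_2,g_4), S(f_3,g_4)) all reduce to 0 modulo the current basis, so we have a Gröbner basis.
Inter-reduce: drop elements whose leading term is divisible by another's, tail-reduce, and make monic.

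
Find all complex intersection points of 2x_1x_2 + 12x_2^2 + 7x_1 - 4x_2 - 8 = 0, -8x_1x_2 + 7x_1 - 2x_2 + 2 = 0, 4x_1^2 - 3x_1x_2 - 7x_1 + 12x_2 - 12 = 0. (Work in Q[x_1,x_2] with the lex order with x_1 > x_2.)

Compute a lex Gröbner basis by Buchberger's algorithm.
f_1 = 2x_1x_2 + 7x_1 + 12x_2^2 - 4x_2 - 8, LT = x_1x_2.
f_2 = -8x_1x_2 + 7x_1 - 2x_2 + 2, LT = x_1x_2.
f_3 = 4x_1^2 - 3x_1x_2 - 7x_1 + 12x_2 - 12, LT = x_1^2.

S(f_1,f_2): lcm = x_1x_2. S = 35/8x_1 + 6x_2^2 - 9/4x_2 - 15/4.
  leading term x_1: no divisor's leading term divides it; move 35/8x_1 to the remainder.
  leading term x_2^2: no divisor's leading term divides it; move 6x_2^2 to the remainder.
  leading term x_2: no divisor's leading term divides it; move -9/4x_2 to the remainder.
  leading term 1: no divisor's leading term divides it; move -15/4 to the remainder.
  remainder 35/8x_1 + 6x_2^2 - 9/4x_2 - 15/4 ≠ 0; add h_4 = 35/8x_1 + 6x_2^2 - 9/4x_2 - 15/4 to the basis.

S(f_1,f_3): lcm = x_1^2x_2. S = 7/2x_1^2 + 27/4x_1x_2^2 - 1/4x_1x_2 - 4x_1 - 3x_2^2 + 3x_2.
  leading term x_1^2: subtract (7/8)·f_3 from 7/2x_1^2 + 27/4x_1x_2^2 - 1/4x_1x_2 - 4x_1 - 3x_2^2 + 3x_2 → 27/4x_1x_2^2 + 19/8x_1x_2 + 17/8x_1 - 3x_2^2 - 15/2x_2 + 21/2
  leading term x_1x_2^2: subtract (27/8x_2)·f_1 from 27/4x_1x_2^2 + 19/8x_1x_2 + 17/8x_1 - 3x_2^2 - 15/2x_2 + 21/2 → -85/4x_1x_2 + 17/8x_1 - 81/2x_2^3 + 21/2x_2^2 + 39/2x_2 + 21/2
  leading term x_1x_2: subtract (-85/8)·f_1 from -85/4x_1x_2 + 17/8x_1 - 81/2x_2^3 + 21/2x_2^2 + 39/2x_2 + 21/2 → 153/2x_1 - 81/2x_2^3 + 138x_2^2 - 23x_2 - 149/2
  leading term x_1: subtract (612/35)·h_4 from 153/2x_1 - 81/2x_2^3 + 138x_2^2 - 23x_2 - 149/2 → -81/2x_2^3 + 1158/35x_2^2 + 572/35x_2 - 125/14
  leading term x_2^3: no divisor's leading term divides it; move -81/2x_2^3 to the remainder.
  leading term x_2^2: no divisor's leading term divides it; move 1158/35x_2^2 to the remainder.
  leading term x_2: no divisor's leading term divides it; move 572/35x_2 to the remainder.
  leading term 1: no divisor's leading term divides it; move -125/14 to the remainder.
  remainder -81/2x_2^3 + 1158/35x_2^2 + 572/35x_2 - 125/14 ≠ 0; add h_5 = -81/2x_2^3 + 1158/35x_2^2 + 572/35x_2 - 125/14 to the basis.

S(f_2,f_3): lcm = x_1^2x_2. S = -7/8x_1^2 + 3/4x_1x_2^2 + 2x_1x_2 - 1/4x_1 - 3x_2^2 + 3x_2.
  leading term x_1^2: subtract (-7/32)·f_3 from -7/8x_1^2 + 3/4x_1x_2^2 + 2x_1x_2 - 1/4x_1 - 3x_2^2 + 3x_2 → 3/4x_1x_2^2 + 43/32x_1x_2 - 57/32x_1 - 3x_2^2 + 45/8x_2 - 21/8
  leading term x_1x_2^2: subtract (3/8x_2)·f_1 from 3/4x_1x_2^2 + 43/32x_1x_2 - 57/32x_1 - 3x_2^2 + 45/8x_2 - 21/8 → -41/32x_1x_2 - 57/32x_1 - 9/2x_2^3 - 3/2x_2^2 + 69/8x_2 - 21/8
  leading term x_1x_2: subtract (-41/64)·f_1 from -41/32x_1x_2 - 57/32x_1 - 9/2x_2^3 - 3/2x_2^2 + 69/8x_2 - 21/8 → 173/64x_1 - 9/2x_2^3 + 99/16x_2^2 + 97/16x_2 - 31/4
  leading term x_1: subtract (173/280)·h_4 from 173/64x_1 - 9/2x_2^3 + 99/16x_2^2 + 97/16x_2 - 31/4 → -9/2x_2^3 + 1389/560x_2^2 + 8347/1120x_2 - 1217/224
  leading term x_2^3: subtract (1/9)·h_5 from -9/2x_2^3 + 1389/560x_2^2 + 8347/1120x_2 - 1217/224 → -287/240x_2^2 + 8117/1440x_2 - 1279/288
  leading term x_2^2: no divisor's leading term divides it; move -287/240x_2^2 to the remainder.
  leading term x_2: no divisor's leading term divides it; move 8117/1440x_2 to the remainder.
  leading term 1: no divisor's leading term divides it; move -1279/288 to the remainder.
  remainder -287/240x_2^2 + 8117/1440x_2 - 1279/288 ≠ 0; add h_6 = -287/240x_2^2 + 8117/1440x_2 - 1279/288 to the basis.

S(f_1,h_4): lcm = x_1x_2. S = 7/2x_1 - 48/35x_2^3 + 228/35x_2^2 - 8/7x_2 - 4.
  leading term x_1: subtract (4/5)·h_4 from 7/2x_1 - 48/35x_2^3 + 228/35x_2^2 - 8/7x_2 - 4 → -48/35x_2^3 + 12/7x_2^2 + 23/35x_2 - 1
  leading term x_2^3: subtract (32/945)·h_5 from -48/35x_2^3 + 12/7x_2^2 + 23/35x_2 - 1 → 6548/11025x_2^2 + 3431/33075x_2 - 923/1323
  leading term x_2^2: subtract (-104768/210945)·h_6 from 6548/11025x_2^2 + 3431/33075x_2 - 923/1323 → 612439/210945x_2 - 612439/210945
  leading term x_2: no divisor's leading term divides it; move 612439/210945x_2 to the remainder.
  leading term 1: no divisor's leading term divides it; move -612439/210945 to the remainder.
  remainder 612439/210945x_2 - 612439/210945 ≠ 0; add h_7 = 612439/210945x_2 - 612439/210945 to the basis.

The other S-polynomials (S(f_2,h_4), S(f_3,h_4), S(f_1,h_5), S(f_2,h_5), S(f_3,h_5), S(h_4,h_5), S(f_1,h_6), S(f_2,h_6), S(f_3,h_6), S(h_4,h_6), S(h_5,h_6), S(f_1,h_7), S(f_2,h_7), S(f_3,h_7), S(h_4,h_7), S(h_5,h_7), S(h_6,h_7)) all reduce to 0 modulo the current basis, so we have a Gröbner basis.
Inter-reduce: drop elements whose leading term is divisible by another's, tail-reduce, and make monic.
Reduced Gröbner basis: {x_1, x_2 - 1}.

The lex basis is triangular: the last element involves only x_2. Solving x_2 - 1 = 0 gives x_2 ∈ {1}; substituting each value into the earlier elements determines the remaining variables.
  x_2 = 1: the earlier basis element becomes x_1 = 0, giving x_1 = 0 — point (0, 1).

{(0, 1)}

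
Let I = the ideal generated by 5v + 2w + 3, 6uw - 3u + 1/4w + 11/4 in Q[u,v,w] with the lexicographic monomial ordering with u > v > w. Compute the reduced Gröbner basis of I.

f_1 = 5v + 2w + 3, LT = v.
f_2 = 6uw - 3u + 1/4w + 11/4, LT = uw.

The S-polynomials (S(f_1,f_2)) all reduce to 0 modulo the current basis, so we have a Gröbner basis.

G = {uw - 1/2u + 1/24w + 11/24, v + 2/5w + 3/5}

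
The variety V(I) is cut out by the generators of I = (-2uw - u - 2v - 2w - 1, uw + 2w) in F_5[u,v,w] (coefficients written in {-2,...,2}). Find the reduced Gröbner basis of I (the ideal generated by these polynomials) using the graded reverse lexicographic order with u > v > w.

f_1 = -2uw - u - 2v - 2w - 1, LT = uw.
f_2 = uw + 2w, LT = uw.

S(f_1,f_2): lcm = uw. S = -2u + v - w - 2.
  reduce S modulo (f_1, f_2):
  remainder -2u + v - w - 2 ≠ 0; add g_3 = -2u + v - w - 2 to the basis.

S(f_1,g_3): lcm = uw. S = -2vw + 2w^{2} - 2u + v - 2.
  reduce S modulo (f_1, f_2, g_3):
  remainder -2vw + 2w^{2} + w ≠ 0; add g_4 = -2vw + 2w^{2} + w to the basis.

The other S-polynomials (S(f_2,g_3), S(f_1,g_4), S(f_2,g_4), S(g_3,g_4)) all reduce to 0 modulo the current basis, so we have a Gröbner basis.
Inter-reduce: drop elements whose leading term is divisible by another's, tail-reduce, and make monic.

G = {vw - w^{2} + 2w, u + 2v - 2w + 1}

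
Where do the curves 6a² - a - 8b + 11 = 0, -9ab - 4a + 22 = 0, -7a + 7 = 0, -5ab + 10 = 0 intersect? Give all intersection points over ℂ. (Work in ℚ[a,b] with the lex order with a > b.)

{(1, 2)}

Compute a lex Gröbner basis by Buchberger's algorithm.
f_1 = 6a² - a - 8b + 11, LT = a².
f_2 = -9ab - 4a + 22, LT = ab.
f_3 = -7a + 7, LT = a.
f_4 = -5ab + 10, LT = ab.

S(f_1,f_2): lcm = a²b. S = -4/9a² - ⅙ab + 22/9a - 4/3b² + 11/6b.
  reduce S modulo (f_1, f_2, f_3, f_4):
  remainder -4/3b² + 67/54b + 77/27 ≠ 0; add h_5 = -4/3b² + 67/54b + 77/27 to the basis.

S(f_1,f_3): lcm = a². S = ⅚a - 4/3b + 11/6.
  reduce S modulo (f_1, f_2, f_3, f_4, h_5):
  remainder -4/3b + 8/3 ≠ 0; add h_6 = -4/3b + 8/3 to the basis.

The other S-polynomials (S(f_1,f_4), S(f_2,f_3), S(f_2,f_4), S(f_3,f_4), S(f_1,h_5), S(f_2,h_5), S(f_3,h_5), S(f_4,h_5), S(f_1,h_6), S(f_2,h_6), S(f_3,h_6), S(f_4,h_6), S(h_5,h_6)) all reduce to 0 modulo the current basis, so we have a Gröbner basis.
Inter-reduce: drop elements whose leading term is divisible by another's, tail-reduce, and make monic.
Reduced Gröbner basis: {a - 1, b - 2}.

Elimination: the polynomial b - 2 lies in the elimination ideal for b, so b ∈ {2}. For each such b, the remaining basis elements (now univariate) give the rest of the solution.
  b = 2: the earlier basis element becomes a - 1 = 0, giving a = 1 — point (1, 2).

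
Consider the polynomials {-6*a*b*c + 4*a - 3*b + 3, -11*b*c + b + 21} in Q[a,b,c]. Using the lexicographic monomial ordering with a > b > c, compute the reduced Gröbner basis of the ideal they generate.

The reduced Gröbner basis is the canonical form of the ideal for this ordering.

f_1 = -6*a*b*c + 4*a - 3*b + 3, LT = a*b*c.
f_2 = -11*b*c + b + 21, LT = b*c.

S(f_1,f_2): lcm = a*b*c. S = 1/11*a*b + 41/33*a + 1/2*b - 1/2.
  reduce S modulo (f_1, f_2):
  remainder 1/11*a*b + 41/33*a + 1/2*b - 1/2 ≠ 0; add g_3 = 1/11*a*b + 41/33*a + 1/2*b - 1/2 to the basis.

S(f_1,g_3): lcm = a*b*c. S = -41/3*a*c - 2/3*a - 11/2*b*c + 1/2*b + 11/2*c - 1/2.
  reduce S modulo (f_1, f_2, g_3):
  remainder -41/3*a*c - 2/3*a + 11/2*c - 11 ≠ 0; add g_4 = -41/3*a*c - 2/3*a + 11/2*c - 11 to the basis.

The other S-polynomials (S(f_2,g_3), S(f_1,g_4), S(f_2,g_4), S(g_3,g_4)) all reduce to 0 modulo the current basis, so we have a Gröbner basis.
Inter-reduce: drop elements whose leading term is divisible by another's, tail-reduce, and make monic.

G = {a*b + 41/3*a + 11/2*b - 11/2, a*c + 2/41*a - 33/82*c + 33/41, b*c - 1/11*b - 21/11}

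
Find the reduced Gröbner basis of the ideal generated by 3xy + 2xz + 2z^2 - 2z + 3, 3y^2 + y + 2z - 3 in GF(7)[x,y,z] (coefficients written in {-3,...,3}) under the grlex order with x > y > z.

f_1 = 3xy + 2xz + 2z^2 - 2z + 3, LT = xy.
f_2 = 3y^2 + y + 2z - 3, LT = y^2.

S(f_1,f_2): lcm = xy^2. S = 3xyz + 3yz^2 + 2xy - 3xz - 3yz + x + y.
  reduce S modulo (f_1, f_2):
  remainder -2xz^2 + 3yz^2 - 2z^3 - 2xz - 3yz + 3z^2 + x + y + 3z - 2 ≠ 0; add g_3 = -2xz^2 + 3yz^2 - 2z^3 - 2xz - 3yz + 3z^2 + x + y + 3z - 2 to the basis.

The other S-polynomials (S(f_1,g_3), S(f_2,g_3)) all reduce to 0 modulo the current basis, so we have a Gröbner basis.

G = {xz^2 + 2yz^2 + z^3 + xz - 2yz + 2z^2 + 3x + 3y + 2z + 1, xy + 3xz + 3z^2 - 3z + 1, y^2 - 2y + 3z - 1}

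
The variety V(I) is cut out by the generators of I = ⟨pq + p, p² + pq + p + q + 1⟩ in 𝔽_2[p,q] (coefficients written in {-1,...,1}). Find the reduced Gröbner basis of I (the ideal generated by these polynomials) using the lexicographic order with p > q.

f_1 = pq + p, LT = pq.
f_2 = p² + pq + p + q + 1, LT = p².

S(f_1,f_2): lcm = p²q. S = p² + pq² + pq + q² + q.
  reduce S modulo (f_1, f_2):
  remainder q² + 1 ≠ 0; add g_3 = q² + 1 to the basis.

The other S-polynomials (S(f_1,g_3), S(f_2,g_3)) all reduce to 0 modulo the current basis, so we have a Gröbner basis.

G = {p² + q + 1, pq + p, q² + 1}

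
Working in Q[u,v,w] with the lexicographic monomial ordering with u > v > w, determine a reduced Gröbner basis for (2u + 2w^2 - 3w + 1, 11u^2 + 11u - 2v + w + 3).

G = {u + w^2 - 3/2w + 1/2, v - 11/2w^4 + 33/2w^3 - 99/8w^2 - 1/2w - 1/8}

This is the nonlinear analogue of row-reducing a linear system.

f_1 = 2u + 2w^2 - 3w + 1, LT = u.
f_2 = 11u^2 + 11u - 2v + w + 3, LT = u^2.

S(f_1,f_2): lcm = u^2. S = uw^2 - 3/2uw - 1/2u + 2/11v - 1/11w - 3/11.
  leading term uw^2: subtract (1/2w^2)·f_1 from uw^2 - 3/2uw - 1/2u + 2/11v - 1/11w - 3/11 → -3/2uw - 1/2u + 2/11v - w^4 + 3/2w^3 - 1/2w^2 - 1/11w - 3/11
  leading term uw: subtract (-3/4w)·f_1 from -3/2uw - 1/2u + 2/11v - w^4 + 3/2w^3 - 1/2w^2 - 1/11w - 3/11 → -1/2u + 2/11v - w^4 + 3w^3 - 11/4w^2 + 29/44w - 3/11
  leading term u: subtract (-1/4)·f_1 from -1/2u + 2/11v - w^4 + 3w^3 - 11/4w^2 + 29/44w - 3/11 → 2/11v - w^4 + 3w^3 - 9/4w^2 - 1/11w - 1/44
  leading term v: no divisor's leading term divides it; move 2/11v to the remainder.
  leading term w^4: no divisor's leading term divides it; move -w^4 to the remainder.
  leading term w^3: no divisor's leading term divides it; move 3w^3 to the remainder.
  leading term w^2: no divisor's leading term divides it; move -9/4w^2 to the remainder.
  leading term w: no divisor's leading term divides it; move -1/11w to the remainder.
  leading term 1: no divisor's leading term divides it; move -1/44 to the remainder.
  remainder 2/11v - w^4 + 3w^3 - 9/4w^2 - 1/11w - 1/44 ≠ 0; add g_3 = 2/11v - w^4 + 3w^3 - 9/4w^2 - 1/11w - 1/44 to the basis.

The other S-polynomials (S(f_1,g_3), S(f_2,g_3)) all reduce to 0 modulo the current basis, so we have a Gröbner basis.
Inter-reduce: drop elements whose leading term is divisible by another's, tail-reduce, and make monic.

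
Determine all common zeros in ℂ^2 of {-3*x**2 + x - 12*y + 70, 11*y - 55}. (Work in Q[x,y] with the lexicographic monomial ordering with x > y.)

{(-5/3, 5), (2, 5)}

Compute a lex Gröbner basis by Buchberger's algorithm.
f_1 = -3*x**2 + x - 12*y + 70, LT = x**2.
f_2 = 11*y - 55, LT = y.

The S-polynomials (S(f_1,f_2)) all reduce to 0 modulo the current basis, so we have a Gröbner basis.
Inter-reduce: drop elements whose leading term is divisible by another's, tail-reduce, and make monic.
Reduced Gröbner basis: {x**2 - 1/3*x - 10/3, y - 5}.

Elimination: the polynomial y - 5 lies in the elimination ideal for y, so y ∈ {5}. For each such y, the remaining basis elements (now univariate) give the rest of the solution.
  y = 5: the earlier basis element becomes x**2 - 1/3*x - 10/3 = 0, giving x = -5/3, 2 — points (-5/3, 5), (2, 5).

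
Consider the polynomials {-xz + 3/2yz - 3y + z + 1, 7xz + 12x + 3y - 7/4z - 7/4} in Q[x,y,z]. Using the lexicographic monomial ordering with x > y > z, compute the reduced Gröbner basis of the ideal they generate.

G = {x + 7/8yz - 3/2y + 7/16z + 7/16, yz^2 - 24/7y + 1/2z^2 + 23/14z + 8/7}

The reduced Gröbner basis is the canonical form of the ideal for this ordering.

f_1 = -xz + 3/2yz - 3y + z + 1, LT = xz.
f_2 = 7xz + 12x + 3y - 7/4z - 7/4, LT = xz.

S(f_1,f_2): lcm = xz. S = -12/7x - 3/2yz + 18/7y - 3/4z - 3/4.
  leading term x: no divisor's leading term divides it; move -12/7x to the remainder.
  leading term yz: no divisor's leading term divides it; move -3/2yz to the remainder.
  leading term y: no divisor's leading term divides it; move 18/7y to the remainder.
  leading term z: no divisor's leading term divides it; move -3/4z to the remainder.
  leading term 1: no divisor's leading term divides it; move -3/4 to the remainder.
  remainder -12/7x - 3/2yz + 18/7y - 3/4z - 3/4 ≠ 0; add g_3 = -12/7x - 3/2yz + 18/7y - 3/4z - 3/4 to the basis.

S(f_1,g_3): lcm = xz. S = -7/8yz^2 + 3y - 7/16z^2 - 23/16z - 1.
  leading term yz^2: no divisor's leading term divides it; move -7/8yz^2 to the remainder.
  leading term y: no divisor's leading term divides it; move 3y to the remainder.
  leading term z^2: no divisor's leading term divides it; move -7/16z^2 to the remainder.
  leading term z: no divisor's leading term divides it; move -23/16z to the remainder.
  leading term 1: no divisor's leading term divides it; move -1 to the remainder.
  remainder -7/8yz^2 + 3y - 7/16z^2 - 23/16z - 1 ≠ 0; add g_4 = -7/8yz^2 + 3y - 7/16z^2 - 23/16z - 1 to the basis.

S(f_2,g_3): lcm = xz. S = 12/7x - 7/8yz^2 + 3/2yz + 3/7y - 7/16z^2 - 11/16z - 1/4.
  leading term x: subtract (-1)·g_3 from 12/7x - 7/8yz^2 + 3/2yz + 3/7y - 7/16z^2 - 11/16z - 1/4 → -7/8yz^2 + 3y - 7/16z^2 - 23/16z - 1
  leading term yz^2: subtract (1)·g_4 from -7/8yz^2 + 3y - 7/16z^2 - 23/16z - 1 → 0
  remainder 0.

S(f_1,g_4): lcm = xyz^2. S = 24/7xy - 1/2xz^2 - 23/14xz - 8/7x - 3/2y^2z^2 + 3y^2z - yz^2 - yz.
  leading term xy: subtract (-2y)·g_3 from 24/7xy - 1/2xz^2 - 23/14xz - 8/7x - 3/2y^2z^2 + 3y^2z - yz^2 - yz → -1/2xz^2 - 23/14xz - 8/7x - 3/2y^2z^2 + 36/7y^2 - yz^2 - 5/2yz - 3/2y
  leading term xz^2: subtract (1/2z)·f_1 from -1/2xz^2 - 23/14xz - 8/7x - 3/2y^2z^2 + 36/7y^2 - yz^2 - 5/2yz - 3/2y → -23/14xz - 8/7x - 3/2y^2z^2 + 36/7y^2 - 7/4yz^2 - yz - 3/2y - 1/2z^2 - 1/2z
  leading term xz: subtract (23/14)·f_1 from -23/14xz - 8/7x - 3/2y^2z^2 + 36/7y^2 - 7/4yz^2 - yz - 3/2y - 1/2z^2 - 1/2z → -8/7x - 3/2y^2z^2 + 36/7y^2 - 7/4yz^2 - 97/28yz + 24/7y - 1/2z^2 - 15/7z - 23/14
  leading term x: subtract (2/3)·g_3 from -8/7x - 3/2y^2z^2 + 36/7y^2 - 7/4yz^2 - 97/28yz + 24/7y - 1/2z^2 - 15/7z - 23/14 → -3/2y^2z^2 + 36/7y^2 - 7/4yz^2 - 69/28yz + 12/7y - 1/2z^2 - 23/14z - 8/7
  leading term y^2z^2: subtract (12/7y)·g_4 from -3/2y^2z^2 + 36/7y^2 - 7/4yz^2 - 69/28yz + 12/7y - 1/2z^2 - 23/14z - 8/7 → -yz^2 + 24/7y - 1/2z^2 - 23/14z - 8/7
  leading term yz^2: subtract (8/7)·g_4 from -yz^2 + 24/7y - 1/2z^2 - 23/14z - 8/7 → 0
  remainder 0.

S(f_2,g_4): lcm = xyz^2. S = 12/7xyz + 24/7xy - 1/2xz^2 - 23/14xz - 8/7x + 3/7y^2z - 1/4yz^2 - 1/4yz.
  leading term xyz: subtract (-12/7y)·f_1 from 12/7xyz + 24/7xy - 1/2xz^2 - 23/14xz - 8/7x + 3/7y^2z - 1/4yz^2 - 1/4yz → 24/7xy - 1/2xz^2 - 23/14xz - 8/7x + 3y^2z - 36/7y^2 - 1/4yz^2 + 41/28yz + 12/7y
  leading term xy: subtract (-2y)·g_3 from 24/7xy - 1/2xz^2 - 23/14xz - 8/7x + 3y^2z - 36/7y^2 - 1/4yz^2 + 41/28yz + 12/7y → -1/2xz^2 - 23/14xz - 8/7x - 1/4yz^2 - 1/28yz + 3/14y
  leading term xz^2: subtract (1/2z)·f_1 from -1/2xz^2 - 23/14xz - 8/7x - 1/4yz^2 - 1/28yz + 3/14y → -23/14xz - 8/7x - yz^2 + 41/28yz + 3/14y - 1/2z^2 - 1/2z
  leading term xz: subtract (23/14)·f_1 from -23/14xz - 8/7x - yz^2 + 41/28yz + 3/14y - 1/2z^2 - 1/2z → -8/7x - yz^2 - yz + 36/7y - 1/2z^2 - 15/7z - 23/14
  leading term x: subtract (2/3)·g_3 from -8/7x - yz^2 - yz + 36/7y - 1/2z^2 - 15/7z - 23/14 → -yz^2 + 24/7y - 1/2z^2 - 23/14z - 8/7
  leading term yz^2: subtract (8/7)·g_4 from -yz^2 + 24/7y - 1/2z^2 - 23/14z - 8/7 → 0
  remainder 0.

S(g_3,g_4): leading monomials are coprime, so the S-polynomial reduces to 0 (Buchberger's first criterion).
Every S-polynomial of the final basis reduces to 0, so we have a Gröbner basis.
Inter-reduce: drop elements whose leading term is divisible by another's, tail-reduce, and make monic.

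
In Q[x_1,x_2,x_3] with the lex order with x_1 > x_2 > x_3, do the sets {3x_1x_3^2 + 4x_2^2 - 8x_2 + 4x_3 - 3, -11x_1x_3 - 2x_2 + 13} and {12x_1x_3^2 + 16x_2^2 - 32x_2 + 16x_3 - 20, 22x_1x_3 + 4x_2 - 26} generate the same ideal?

No, the ideals differ.

Since reduced Gröbner bases are canonical representatives of ideals under a given ordering, it suffices to compute and compare them.
Buchberger on the first generating set:
f_1 = 3x_1x_3^2 + 4x_2^2 - 8x_2 + 4x_3 - 3, LT = x_1x_3^2.
f_2 = -11x_1x_3 - 2x_2 + 13, LT = x_1x_3.

S(f_1,f_2): lcm = x_1x_3^2. S = 4/3x_2^2 - 2/11x_2x_3 - 8/3x_2 + 83/33x_3 - 1.
  leading term x_2^2: no divisor's leading term divides it; move 4/3x_2^2 to the remainder.
  leading term x_2x_3: no divisor's leading term divides it; move -2/11x_2x_3 to the remainder.
  leading term x_2: no divisor's leading term divides it; move -8/3x_2 to the remainder.
  leading term x_3: no divisor's leading term divides it; move 83/33x_3 to the remainder.
  leading term 1: no divisor's leading term divides it; move -1 to the remainder.
  remainder 4/3x_2^2 - 2/11x_2x_3 - 8/3x_2 + 83/33x_3 - 1 ≠ 0; add g_3 = 4/3x_2^2 - 2/11x_2x_3 - 8/3x_2 + 83/33x_3 - 1 to the basis.

The other S-polynomials (S(f_1,g_3), S(f_2,g_3)) all reduce to 0 modulo the current basis, so we have a Gröbner basis.
Inter-reduce: drop elements whose leading term is divisible by another's, tail-reduce, and make monic.
Reduced Gröbner basis: {x_1x_3 + 2/11x_2 - 13/11, x_2^2 - 3/22x_2x_3 - 2x_2 + 83/44x_3 - 3/4}.

Buchberger on the second generating set:
h_1 = 12x_1x_3^2 + 16x_2^2 - 32x_2 + 16x_3 - 20, LT = x_1x_3^2.
h_2 = 22x_1x_3 + 4x_2 - 26, LT = x_1x_3.

S(h_1,h_2): lcm = x_1x_3^2. S = 4/3x_2^2 - 2/11x_2x_3 - 8/3x_2 + 83/33x_3 - 5/3.
  leading term x_2^2: no divisor's leading term divides it; move 4/3x_2^2 to the remainder.
  leading term x_2x_3: no divisor's leading term divides it; move -2/11x_2x_3 to the remainder.
  leading term x_2: no divisor's leading term divides it; move -8/3x_2 to the remainder.
  leading term x_3: no divisor's leading term divides it; move 83/33x_3 to the remainder.
  leading term 1: no divisor's leading term divides it; move -5/3 to the remainder.
  remainder 4/3x_2^2 - 2/11x_2x_3 - 8/3x_2 + 83/33x_3 - 5/3 ≠ 0; add k_3 = 4/3x_2^2 - 2/11x_2x_3 - 8/3x_2 + 83/33x_3 - 5/3 to the basis.

The other S-polynomials (S(h_1,k_3), S(h_2,k_3)) all reduce to 0 modulo the current basis, so we have a Gröbner basis.
Inter-reduce: drop elements whose leading term is divisible by another's, tail-reduce, and make monic.
Reduced Gröbner basis: {x_1x_3 + 2/11x_2 - 13/11, x_2^2 - 3/22x_2x_3 - 2x_2 + 83/44x_3 - 5/4}.

Since the reduced bases disagree, the two ideals are not the same.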